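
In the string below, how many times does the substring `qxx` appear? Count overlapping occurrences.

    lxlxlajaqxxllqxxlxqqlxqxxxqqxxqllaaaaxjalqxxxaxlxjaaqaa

Sliding a length-3 window over the 55 characters (53 positions):
  position 9–11: qxx
  position 14–16: qxx
  position 23–25: qxx
  position 28–30: qxx
  position 42–44: qxx

5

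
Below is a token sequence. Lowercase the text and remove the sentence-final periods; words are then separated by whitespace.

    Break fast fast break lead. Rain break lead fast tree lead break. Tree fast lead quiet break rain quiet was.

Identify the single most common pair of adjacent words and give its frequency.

"break lead", 2 times

Bigram frequencies (highest first):
  break lead: 2
  break fast: 1
  fast fast: 1
  fast break: 1
  lead rain: 1
  rain break: 1
  … (12 more, each ≤ 1)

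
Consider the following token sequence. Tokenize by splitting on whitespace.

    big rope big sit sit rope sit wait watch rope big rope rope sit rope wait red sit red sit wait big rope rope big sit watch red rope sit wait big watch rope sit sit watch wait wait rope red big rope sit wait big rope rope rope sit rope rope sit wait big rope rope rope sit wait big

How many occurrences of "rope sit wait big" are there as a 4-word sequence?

Scanning the 58 overlapping 4-gram windows for "rope sit wait big":
  position 29–32: rope sit wait big
  position 43–46: rope sit wait big
  position 52–55: rope sit wait big
  position 58–61: rope sit wait big

4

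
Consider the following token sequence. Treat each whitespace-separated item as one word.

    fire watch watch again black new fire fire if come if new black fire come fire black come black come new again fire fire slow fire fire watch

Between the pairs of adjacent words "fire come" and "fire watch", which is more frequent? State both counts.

"fire watch" (2 vs 1)

"fire come": 1 occurrence
"fire watch": 2 occurrences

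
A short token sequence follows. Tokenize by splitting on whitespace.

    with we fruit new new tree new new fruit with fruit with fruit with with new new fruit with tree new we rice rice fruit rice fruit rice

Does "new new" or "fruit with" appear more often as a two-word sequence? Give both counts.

"new new": 3 occurrences
"fruit with": 4 occurrences

"fruit with" (4 vs 3)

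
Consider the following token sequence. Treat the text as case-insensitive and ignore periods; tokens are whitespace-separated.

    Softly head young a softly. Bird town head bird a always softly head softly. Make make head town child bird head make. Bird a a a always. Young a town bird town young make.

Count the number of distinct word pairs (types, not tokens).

27

34 tokens → 33 bigram windows in total.
Repeated bigrams (each contributes count−1 duplicates):
  a a: 2
  a always: 2
  bird a: 2
  bird town: 2
  softly head: 2
  young a: 2
6 duplicate windows → 33 − 6 = 27 distinct.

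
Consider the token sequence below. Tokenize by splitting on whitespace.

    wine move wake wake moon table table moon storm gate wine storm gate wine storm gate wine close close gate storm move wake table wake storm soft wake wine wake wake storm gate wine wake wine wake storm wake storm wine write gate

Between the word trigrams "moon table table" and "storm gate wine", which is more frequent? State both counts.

"moon table table": 1 occurrence
"storm gate wine": 4 occurrences

"storm gate wine" (4 vs 1)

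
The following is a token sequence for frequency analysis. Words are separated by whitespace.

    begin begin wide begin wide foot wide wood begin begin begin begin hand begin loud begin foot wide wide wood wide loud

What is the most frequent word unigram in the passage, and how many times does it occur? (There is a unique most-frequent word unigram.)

Unigram frequencies (highest first):
  begin: 9
  wide: 6
  foot: 2
  wood: 2
  loud: 2
  hand: 1

"begin", 9 times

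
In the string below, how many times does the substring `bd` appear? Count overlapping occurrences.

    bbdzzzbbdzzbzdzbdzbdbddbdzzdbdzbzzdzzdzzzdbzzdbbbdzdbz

Sliding a length-2 window over the 54 characters (53 positions):
  position 2–3: bd
  position 8–9: bd
  position 16–17: bd
  position 19–20: bd
  position 21–22: bd
  position 24–25: bd
  position 29–30: bd
  position 49–50: bd

8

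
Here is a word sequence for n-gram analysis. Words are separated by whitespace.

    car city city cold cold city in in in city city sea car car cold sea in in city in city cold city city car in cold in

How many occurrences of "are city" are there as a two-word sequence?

0

Scanning the 27 overlapping bigram windows for "are city":
  (none found)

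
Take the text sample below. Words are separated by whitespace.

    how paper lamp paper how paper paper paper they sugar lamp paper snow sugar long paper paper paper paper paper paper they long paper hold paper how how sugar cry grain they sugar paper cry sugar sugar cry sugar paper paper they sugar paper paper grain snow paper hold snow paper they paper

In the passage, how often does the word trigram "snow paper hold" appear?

Scanning the 51 overlapping trigram windows for "snow paper hold":
  position 47–49: snow paper hold

1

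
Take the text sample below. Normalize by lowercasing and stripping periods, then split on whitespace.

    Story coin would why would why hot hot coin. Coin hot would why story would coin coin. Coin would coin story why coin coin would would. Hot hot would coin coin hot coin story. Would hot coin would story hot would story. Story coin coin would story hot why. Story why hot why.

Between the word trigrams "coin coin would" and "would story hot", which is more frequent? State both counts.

"coin coin would": 3 occurrences
"would story hot": 2 occurrences

"coin coin would" (3 vs 2)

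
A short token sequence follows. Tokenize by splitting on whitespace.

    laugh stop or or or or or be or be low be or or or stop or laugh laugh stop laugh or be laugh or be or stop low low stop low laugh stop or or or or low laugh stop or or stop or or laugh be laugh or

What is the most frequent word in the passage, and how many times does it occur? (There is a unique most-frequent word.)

"or", 22 times

Unigram frequencies (highest first):
  or: 22
  laugh: 9
  stop: 8
  be: 6
  low: 5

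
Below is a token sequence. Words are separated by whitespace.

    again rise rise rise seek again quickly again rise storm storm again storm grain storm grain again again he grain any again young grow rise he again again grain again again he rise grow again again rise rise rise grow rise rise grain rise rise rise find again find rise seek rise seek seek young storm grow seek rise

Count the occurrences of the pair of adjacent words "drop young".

Scanning the 58 overlapping bigram windows for "drop young":
  (none found)

0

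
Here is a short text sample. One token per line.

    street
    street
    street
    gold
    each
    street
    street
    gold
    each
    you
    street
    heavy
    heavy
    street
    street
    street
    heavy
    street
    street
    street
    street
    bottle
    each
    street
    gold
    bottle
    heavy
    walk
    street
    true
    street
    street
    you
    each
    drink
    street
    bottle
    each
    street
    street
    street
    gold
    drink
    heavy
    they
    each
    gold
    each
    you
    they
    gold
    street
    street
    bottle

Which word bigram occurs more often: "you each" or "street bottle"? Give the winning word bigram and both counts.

"you each": 1 occurrence
"street bottle": 3 occurrences

"street bottle" (3 vs 1)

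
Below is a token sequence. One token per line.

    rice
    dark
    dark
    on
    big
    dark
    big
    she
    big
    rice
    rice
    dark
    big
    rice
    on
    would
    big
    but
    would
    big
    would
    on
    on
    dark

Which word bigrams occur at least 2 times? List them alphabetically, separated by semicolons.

big rice; dark big; rice dark; would big

Bigram counts meeting the condition (at least 2 times):
  big rice: 2
  dark big: 2
  rice dark: 2
  would big: 2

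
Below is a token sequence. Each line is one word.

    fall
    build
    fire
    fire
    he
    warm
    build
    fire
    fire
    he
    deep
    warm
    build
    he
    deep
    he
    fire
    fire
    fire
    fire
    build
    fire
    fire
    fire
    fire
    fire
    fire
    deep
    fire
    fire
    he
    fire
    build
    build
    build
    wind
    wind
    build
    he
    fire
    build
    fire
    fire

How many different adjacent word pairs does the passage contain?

18

43 tokens → 42 bigram windows in total.
Repeated bigrams (each contributes count−1 duplicates):
  fire fire: 12
  build fire: 4
  fire build: 3
  fire he: 3
  he fire: 3
  build build: 2
  build he: 2
  he deep: 2
  … (1 more repeated)
24 duplicate windows → 42 − 24 = 18 distinct.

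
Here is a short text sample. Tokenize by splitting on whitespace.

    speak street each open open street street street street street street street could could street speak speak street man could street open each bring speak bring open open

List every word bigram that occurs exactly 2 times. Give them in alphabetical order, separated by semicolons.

could street; open open; speak street

Bigram counts meeting the condition (exactly 2 times):
  could street: 2
  open open: 2
  speak street: 2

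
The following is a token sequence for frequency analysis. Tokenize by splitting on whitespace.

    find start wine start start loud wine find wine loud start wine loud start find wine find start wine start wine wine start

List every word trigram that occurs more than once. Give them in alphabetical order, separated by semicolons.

Trigram counts meeting the condition (more than once):
  find start wine: 2
  start wine start: 2
  wine loud start: 2

find start wine; start wine start; wine loud start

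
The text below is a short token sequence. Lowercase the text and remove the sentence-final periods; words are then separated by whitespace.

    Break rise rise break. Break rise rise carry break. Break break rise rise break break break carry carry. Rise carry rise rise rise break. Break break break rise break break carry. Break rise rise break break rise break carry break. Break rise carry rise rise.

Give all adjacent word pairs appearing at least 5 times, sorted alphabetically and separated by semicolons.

break break; break rise; rise break; rise rise

Bigram counts meeting the condition (at least 5 times):
  break break: 11
  break rise: 7
  rise break: 6
  rise rise: 7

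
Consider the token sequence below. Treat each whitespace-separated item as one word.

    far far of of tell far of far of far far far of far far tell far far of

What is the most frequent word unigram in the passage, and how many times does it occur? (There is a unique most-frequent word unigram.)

"far", 11 times

Unigram frequencies (highest first):
  far: 11
  of: 6
  tell: 2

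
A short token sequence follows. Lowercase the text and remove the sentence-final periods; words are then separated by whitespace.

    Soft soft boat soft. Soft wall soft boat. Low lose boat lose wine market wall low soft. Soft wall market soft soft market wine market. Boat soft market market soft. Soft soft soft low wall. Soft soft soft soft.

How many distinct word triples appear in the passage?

32

39 tokens → 37 trigram windows in total.
Repeated trigrams (each contributes count−1 duplicates):
  soft soft soft: 4
  market soft soft: 2
  soft soft wall: 2
5 duplicate windows → 37 − 5 = 32 distinct.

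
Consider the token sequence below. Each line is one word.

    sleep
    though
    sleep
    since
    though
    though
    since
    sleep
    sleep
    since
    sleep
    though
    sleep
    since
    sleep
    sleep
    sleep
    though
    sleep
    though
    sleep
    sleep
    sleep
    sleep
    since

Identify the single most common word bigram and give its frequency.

"sleep sleep", 6 times

Bigram frequencies (highest first):
  sleep sleep: 6
  sleep though: 4
  though sleep: 4
  sleep since: 4
  since sleep: 3
  since though: 1
  … (2 more, each ≤ 1)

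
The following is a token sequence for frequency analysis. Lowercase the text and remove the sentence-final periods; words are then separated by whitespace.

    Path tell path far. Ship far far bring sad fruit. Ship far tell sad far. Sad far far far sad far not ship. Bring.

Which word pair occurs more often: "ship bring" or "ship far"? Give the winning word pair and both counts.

"ship bring": 1 occurrence
"ship far": 2 occurrences

"ship far" (2 vs 1)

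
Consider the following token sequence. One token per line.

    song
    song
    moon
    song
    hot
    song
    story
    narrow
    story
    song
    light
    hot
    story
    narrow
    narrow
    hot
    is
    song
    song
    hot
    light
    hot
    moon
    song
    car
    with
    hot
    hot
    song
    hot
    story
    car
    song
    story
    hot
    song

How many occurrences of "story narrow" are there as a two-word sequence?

2

Scanning the 35 overlapping bigram windows for "story narrow":
  position 7–8: story narrow
  position 13–14: story narrow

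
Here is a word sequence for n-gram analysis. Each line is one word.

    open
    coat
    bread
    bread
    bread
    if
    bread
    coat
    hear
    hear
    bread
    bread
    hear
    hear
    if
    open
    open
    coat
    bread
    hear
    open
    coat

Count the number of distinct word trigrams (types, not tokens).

22 tokens → 20 trigram windows in total.
Repeated trigrams (each contributes count−1 duplicates):
  open coat bread: 2
1 duplicate windows → 20 − 1 = 19 distinct.

19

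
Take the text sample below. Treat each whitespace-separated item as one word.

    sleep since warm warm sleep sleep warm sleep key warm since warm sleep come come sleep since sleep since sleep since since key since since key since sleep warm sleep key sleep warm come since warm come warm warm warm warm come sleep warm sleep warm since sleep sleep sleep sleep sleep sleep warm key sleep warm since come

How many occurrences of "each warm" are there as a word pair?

0

Scanning the 58 overlapping bigram windows for "each warm":
  (none found)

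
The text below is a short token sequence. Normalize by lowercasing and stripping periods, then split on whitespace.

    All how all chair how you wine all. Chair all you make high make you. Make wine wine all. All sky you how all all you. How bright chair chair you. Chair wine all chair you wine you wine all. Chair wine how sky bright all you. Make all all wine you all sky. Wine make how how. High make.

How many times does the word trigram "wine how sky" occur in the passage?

Scanning the 58 overlapping trigram windows for "wine how sky":
  position 42–44: wine how sky

1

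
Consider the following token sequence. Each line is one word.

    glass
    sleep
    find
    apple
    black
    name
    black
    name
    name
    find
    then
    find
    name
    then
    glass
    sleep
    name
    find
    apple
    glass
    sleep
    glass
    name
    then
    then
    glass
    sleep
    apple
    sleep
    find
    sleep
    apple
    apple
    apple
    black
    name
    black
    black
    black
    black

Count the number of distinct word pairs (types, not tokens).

40 tokens → 39 bigram windows in total.
Repeated bigrams (each contributes count−1 duplicates):
  glass sleep: 4
  black black: 3
  black name: 3
  apple apple: 2
  apple black: 2
  find apple: 2
  name black: 2
  name find: 2
  … (4 more repeated)
16 duplicate windows → 39 − 16 = 23 distinct.

23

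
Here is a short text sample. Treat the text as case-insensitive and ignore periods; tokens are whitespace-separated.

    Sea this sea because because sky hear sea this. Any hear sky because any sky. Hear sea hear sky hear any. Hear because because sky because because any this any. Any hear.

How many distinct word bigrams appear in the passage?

18

32 tokens → 31 bigram windows in total.
Repeated bigrams (each contributes count−1 duplicates):
  any hear: 3
  because because: 3
  sky hear: 3
  because any: 2
  because sky: 2
  hear sea: 2
  hear sky: 2
  sea this: 2
  … (2 more repeated)
13 duplicate windows → 31 − 13 = 18 distinct.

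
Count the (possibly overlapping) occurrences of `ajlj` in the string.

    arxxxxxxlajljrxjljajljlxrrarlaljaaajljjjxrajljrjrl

4

Sliding a length-4 window over the 50 characters (47 positions):
  position 10–13: ajlj
  position 19–22: ajlj
  position 35–38: ajlj
  position 43–46: ajlj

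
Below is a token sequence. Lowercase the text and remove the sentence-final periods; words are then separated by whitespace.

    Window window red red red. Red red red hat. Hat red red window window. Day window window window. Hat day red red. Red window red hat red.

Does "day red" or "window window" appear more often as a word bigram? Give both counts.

"window window" (4 vs 1)

"day red": 1 occurrence
"window window": 4 occurrences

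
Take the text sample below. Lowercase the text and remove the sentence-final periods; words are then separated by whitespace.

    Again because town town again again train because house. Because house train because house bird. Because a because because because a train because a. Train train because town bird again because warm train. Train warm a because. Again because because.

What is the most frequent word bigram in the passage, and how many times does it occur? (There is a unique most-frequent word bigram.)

Bigram frequencies (highest first):
  train because: 4
  again because: 3
  because house: 3
  because a: 3
  because because: 3
  because town: 2
  … (18 more, each ≤ 2)

"train because", 4 times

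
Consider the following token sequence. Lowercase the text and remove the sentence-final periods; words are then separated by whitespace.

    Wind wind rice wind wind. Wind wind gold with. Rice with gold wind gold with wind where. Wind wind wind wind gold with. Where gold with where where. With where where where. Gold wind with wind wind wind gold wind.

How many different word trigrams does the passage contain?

28

40 tokens → 38 trigram windows in total.
Repeated trigrams (each contributes count−1 duplicates):
  wind wind wind: 5
  wind gold with: 3
  wind wind gold: 3
  gold with where: 2
  with where where: 2
10 duplicate windows → 38 − 10 = 28 distinct.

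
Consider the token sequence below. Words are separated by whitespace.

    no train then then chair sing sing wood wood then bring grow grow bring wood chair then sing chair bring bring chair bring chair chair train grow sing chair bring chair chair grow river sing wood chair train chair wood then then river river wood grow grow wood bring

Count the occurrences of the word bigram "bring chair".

3

Scanning the 48 overlapping bigram windows for "bring chair":
  position 21–22: bring chair
  position 23–24: bring chair
  position 30–31: bring chair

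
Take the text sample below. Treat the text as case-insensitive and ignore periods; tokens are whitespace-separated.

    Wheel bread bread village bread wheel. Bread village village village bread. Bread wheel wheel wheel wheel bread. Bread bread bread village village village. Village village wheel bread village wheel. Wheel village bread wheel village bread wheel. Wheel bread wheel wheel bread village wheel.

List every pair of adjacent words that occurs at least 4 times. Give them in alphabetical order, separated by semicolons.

Bigram counts meeting the condition (at least 4 times):
  bread bread: 5
  bread village: 5
  bread wheel: 5
  village bread: 4
  village village: 6
  wheel bread: 6
  wheel wheel: 6

bread bread; bread village; bread wheel; village bread; village village; wheel bread; wheel wheel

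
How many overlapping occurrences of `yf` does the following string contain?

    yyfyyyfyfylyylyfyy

Sliding a length-2 window over the 18 characters (17 positions):
  position 2–3: yf
  position 6–7: yf
  position 8–9: yf
  position 15–16: yf

4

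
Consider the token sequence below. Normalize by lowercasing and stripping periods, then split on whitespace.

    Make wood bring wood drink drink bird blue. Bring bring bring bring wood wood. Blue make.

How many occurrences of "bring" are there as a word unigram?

Scanning the 16 tokens for "bring":
  position 3: bring
  position 9: bring
  position 10: bring
  position 11: bring
  position 12: bring

5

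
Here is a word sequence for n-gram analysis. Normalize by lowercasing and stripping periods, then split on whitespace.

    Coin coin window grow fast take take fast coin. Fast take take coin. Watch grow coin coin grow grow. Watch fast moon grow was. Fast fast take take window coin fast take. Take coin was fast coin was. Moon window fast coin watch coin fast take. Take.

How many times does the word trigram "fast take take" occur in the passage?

5

Scanning the 45 overlapping trigram windows for "fast take take":
  position 5–7: fast take take
  position 10–12: fast take take
  position 26–28: fast take take
  position 31–33: fast take take
  position 45–47: fast take take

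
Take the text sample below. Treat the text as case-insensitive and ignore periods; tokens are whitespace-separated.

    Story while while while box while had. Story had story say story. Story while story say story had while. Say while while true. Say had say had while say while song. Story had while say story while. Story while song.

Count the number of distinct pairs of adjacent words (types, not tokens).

40 tokens → 39 bigram windows in total.
Repeated bigrams (each contributes count−1 duplicates):
  story while: 4
  had while: 3
  say story: 3
  story had: 3
  while say: 3
  while while: 3
  had story: 2
  say had: 2
  … (4 more repeated)
19 duplicate windows → 39 − 19 = 20 distinct.

20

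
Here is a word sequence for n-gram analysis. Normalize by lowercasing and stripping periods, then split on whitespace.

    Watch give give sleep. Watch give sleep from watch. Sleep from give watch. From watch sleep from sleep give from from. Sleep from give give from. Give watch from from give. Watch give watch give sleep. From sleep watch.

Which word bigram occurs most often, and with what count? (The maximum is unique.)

"sleep from", 5 times

Bigram frequencies (highest first):
  sleep from: 5
  watch give: 4
  from give: 4
  give watch: 4
  give sleep: 3
  from sleep: 3
  … (8 more, each ≤ 2)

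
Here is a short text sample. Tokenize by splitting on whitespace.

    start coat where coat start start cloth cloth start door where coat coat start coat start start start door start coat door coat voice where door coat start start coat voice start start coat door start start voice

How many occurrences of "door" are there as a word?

Scanning the 38 tokens for "door":
  position 10: door
  position 19: door
  position 22: door
  position 26: door
  position 35: door

5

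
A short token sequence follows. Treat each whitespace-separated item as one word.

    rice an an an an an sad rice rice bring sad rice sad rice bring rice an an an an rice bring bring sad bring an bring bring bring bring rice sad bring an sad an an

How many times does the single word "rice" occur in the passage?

8

Scanning the 37 tokens for "rice":
  position 1: rice
  position 8: rice
  position 9: rice
  position 12: rice
  position 14: rice
  position 16: rice
  position 21: rice
  position 31: rice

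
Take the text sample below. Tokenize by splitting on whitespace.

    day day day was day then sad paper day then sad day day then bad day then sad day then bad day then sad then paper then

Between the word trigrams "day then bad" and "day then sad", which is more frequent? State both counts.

"day then bad": 2 occurrences
"day then sad": 4 occurrences

"day then sad" (4 vs 2)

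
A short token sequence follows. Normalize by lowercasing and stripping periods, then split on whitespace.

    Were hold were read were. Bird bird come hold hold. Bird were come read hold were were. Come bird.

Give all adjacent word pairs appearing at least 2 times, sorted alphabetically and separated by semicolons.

hold were; were come

Bigram counts meeting the condition (at least 2 times):
  hold were: 2
  were come: 2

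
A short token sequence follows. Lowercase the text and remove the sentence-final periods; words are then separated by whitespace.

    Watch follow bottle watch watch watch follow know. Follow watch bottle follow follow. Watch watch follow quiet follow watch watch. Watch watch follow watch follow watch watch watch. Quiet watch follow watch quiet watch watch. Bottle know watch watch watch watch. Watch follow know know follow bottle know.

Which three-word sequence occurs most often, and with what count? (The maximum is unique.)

"watch watch watch", 7 times

Trigram frequencies (highest first):
  watch watch watch: 7
  watch watch follow: 4
  follow watch watch: 3
  watch follow watch: 3
  watch follow know: 2
  watch quiet watch: 2
  … (25 more, each ≤ 1)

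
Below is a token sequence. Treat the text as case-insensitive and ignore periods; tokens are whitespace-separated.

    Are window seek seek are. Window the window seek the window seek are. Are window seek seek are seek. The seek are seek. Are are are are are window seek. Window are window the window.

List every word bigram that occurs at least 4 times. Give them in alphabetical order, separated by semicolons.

Bigram counts meeting the condition (at least 4 times):
  are are: 5
  are window: 5
  seek are: 5
  window seek: 5

are are; are window; seek are; window seek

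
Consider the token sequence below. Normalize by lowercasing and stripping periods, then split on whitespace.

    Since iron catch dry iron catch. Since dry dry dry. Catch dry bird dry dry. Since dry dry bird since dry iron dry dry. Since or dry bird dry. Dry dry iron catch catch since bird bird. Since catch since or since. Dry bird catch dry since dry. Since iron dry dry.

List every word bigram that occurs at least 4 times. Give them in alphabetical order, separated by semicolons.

dry bird; dry dry; dry since; since dry

Bigram counts meeting the condition (at least 4 times):
  dry bird: 4
  dry dry: 8
  dry since: 4
  since dry: 5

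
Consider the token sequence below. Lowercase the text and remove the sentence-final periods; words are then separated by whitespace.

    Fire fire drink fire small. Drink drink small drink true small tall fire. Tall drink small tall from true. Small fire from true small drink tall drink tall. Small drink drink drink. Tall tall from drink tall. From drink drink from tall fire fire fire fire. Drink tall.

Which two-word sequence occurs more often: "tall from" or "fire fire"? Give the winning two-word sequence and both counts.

"tall from": 3 occurrences
"fire fire": 4 occurrences

"fire fire" (4 vs 3)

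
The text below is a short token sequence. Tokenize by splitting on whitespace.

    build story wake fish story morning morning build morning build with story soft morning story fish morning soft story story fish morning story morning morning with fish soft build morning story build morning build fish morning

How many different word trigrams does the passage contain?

31

36 tokens → 34 trigram windows in total.
Repeated trigrams (each contributes count−1 duplicates):
  build morning build: 2
  story fish morning: 2
  story morning morning: 2
3 duplicate windows → 34 − 3 = 31 distinct.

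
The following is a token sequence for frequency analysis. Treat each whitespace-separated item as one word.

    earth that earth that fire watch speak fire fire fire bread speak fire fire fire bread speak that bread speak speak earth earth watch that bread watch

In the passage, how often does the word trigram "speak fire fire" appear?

Scanning the 25 overlapping trigram windows for "speak fire fire":
  position 7–9: speak fire fire
  position 12–14: speak fire fire

2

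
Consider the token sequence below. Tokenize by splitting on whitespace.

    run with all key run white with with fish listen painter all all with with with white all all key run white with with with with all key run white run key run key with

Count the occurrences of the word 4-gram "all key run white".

3

Scanning the 32 overlapping 4-gram windows for "all key run white":
  position 3–6: all key run white
  position 19–22: all key run white
  position 27–30: all key run white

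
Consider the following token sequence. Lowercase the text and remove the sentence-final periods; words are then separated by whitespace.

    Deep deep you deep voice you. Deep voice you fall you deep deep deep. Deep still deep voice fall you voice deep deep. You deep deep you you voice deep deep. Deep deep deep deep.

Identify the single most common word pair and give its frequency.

"deep deep", 11 times

Bigram frequencies (highest first):
  deep deep: 11
  you deep: 4
  deep you: 3
  deep voice: 3
  voice you: 2
  fall you: 2
  … (7 more, each ≤ 2)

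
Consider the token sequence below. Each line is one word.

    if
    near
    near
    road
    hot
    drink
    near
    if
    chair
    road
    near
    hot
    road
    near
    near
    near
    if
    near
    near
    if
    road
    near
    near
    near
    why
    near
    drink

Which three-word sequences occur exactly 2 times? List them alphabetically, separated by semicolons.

if near near; near near if; near near near; road near near

Trigram counts meeting the condition (exactly 2 times):
  if near near: 2
  near near if: 2
  near near near: 2
  road near near: 2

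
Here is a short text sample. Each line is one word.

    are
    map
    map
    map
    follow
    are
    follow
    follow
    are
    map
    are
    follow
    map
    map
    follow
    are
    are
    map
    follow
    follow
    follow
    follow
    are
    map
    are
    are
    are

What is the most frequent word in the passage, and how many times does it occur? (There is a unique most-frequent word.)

"are", 10 times

Unigram frequencies (highest first):
  are: 10
  follow: 9
  map: 8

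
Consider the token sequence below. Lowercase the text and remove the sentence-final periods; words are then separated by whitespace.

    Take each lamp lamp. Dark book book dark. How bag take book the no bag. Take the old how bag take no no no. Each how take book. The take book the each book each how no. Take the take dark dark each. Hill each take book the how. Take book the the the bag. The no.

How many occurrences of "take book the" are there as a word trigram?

5

Scanning the 55 overlapping trigram windows for "take book the":
  position 11–13: take book the
  position 27–29: take book the
  position 30–32: take book the
  position 46–48: take book the
  position 50–52: take book the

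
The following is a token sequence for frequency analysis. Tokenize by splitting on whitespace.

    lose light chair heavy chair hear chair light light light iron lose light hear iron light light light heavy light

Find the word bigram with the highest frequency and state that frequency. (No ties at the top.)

Bigram frequencies (highest first):
  light light: 4
  lose light: 2
  light chair: 1
  chair heavy: 1
  heavy chair: 1
  chair hear: 1
  … (9 more, each ≤ 1)

"light light", 4 times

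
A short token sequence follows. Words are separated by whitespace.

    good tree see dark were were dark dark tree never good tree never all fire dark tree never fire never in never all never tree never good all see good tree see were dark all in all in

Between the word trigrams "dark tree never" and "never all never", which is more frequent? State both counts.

"dark tree never": 2 occurrences
"never all never": 1 occurrence

"dark tree never" (2 vs 1)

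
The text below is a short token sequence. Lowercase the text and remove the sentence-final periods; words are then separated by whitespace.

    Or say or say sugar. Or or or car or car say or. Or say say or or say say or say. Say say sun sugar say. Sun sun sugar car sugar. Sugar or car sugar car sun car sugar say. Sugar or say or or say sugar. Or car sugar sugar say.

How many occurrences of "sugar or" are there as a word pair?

4

Scanning the 52 overlapping bigram windows for "sugar or":
  position 5–6: sugar or
  position 33–34: sugar or
  position 42–43: sugar or
  position 48–49: sugar or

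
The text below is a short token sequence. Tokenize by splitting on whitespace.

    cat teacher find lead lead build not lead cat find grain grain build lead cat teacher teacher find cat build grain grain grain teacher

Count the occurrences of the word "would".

Scanning the 24 tokens for "would":
  (none found)

0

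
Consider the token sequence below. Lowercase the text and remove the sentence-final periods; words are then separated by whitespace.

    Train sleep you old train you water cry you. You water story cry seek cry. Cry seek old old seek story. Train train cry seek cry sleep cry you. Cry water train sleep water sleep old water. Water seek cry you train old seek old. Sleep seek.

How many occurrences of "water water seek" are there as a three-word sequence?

Scanning the 45 overlapping trigram windows for "water water seek":
  position 37–39: water water seek

1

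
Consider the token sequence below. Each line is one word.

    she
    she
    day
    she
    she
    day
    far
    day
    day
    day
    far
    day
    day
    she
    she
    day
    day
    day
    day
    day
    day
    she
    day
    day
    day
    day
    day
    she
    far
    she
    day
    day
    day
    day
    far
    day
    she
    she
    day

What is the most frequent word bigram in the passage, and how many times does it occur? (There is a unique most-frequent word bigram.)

"day day", 15 times

Bigram frequencies (highest first):
  day day: 15
  she day: 6
  day she: 5
  she she: 4
  day far: 3
  far day: 3
  … (2 more, each ≤ 1)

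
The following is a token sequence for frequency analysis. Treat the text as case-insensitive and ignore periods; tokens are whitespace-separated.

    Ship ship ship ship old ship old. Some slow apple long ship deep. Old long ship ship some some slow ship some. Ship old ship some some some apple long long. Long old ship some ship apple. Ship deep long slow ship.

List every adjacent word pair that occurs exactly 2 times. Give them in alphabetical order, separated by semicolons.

apple long; long long; long ship; ship deep; slow ship; some ship; some slow

Bigram counts meeting the condition (exactly 2 times):
  apple long: 2
  long long: 2
  long ship: 2
  ship deep: 2
  slow ship: 2
  some ship: 2
  some slow: 2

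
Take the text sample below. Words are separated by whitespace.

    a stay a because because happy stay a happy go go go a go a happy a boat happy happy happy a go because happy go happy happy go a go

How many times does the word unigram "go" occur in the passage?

8

Scanning the 31 tokens for "go":
  position 10: go
  position 11: go
  position 12: go
  position 14: go
  position 23: go
  position 26: go
  position 29: go
  position 31: go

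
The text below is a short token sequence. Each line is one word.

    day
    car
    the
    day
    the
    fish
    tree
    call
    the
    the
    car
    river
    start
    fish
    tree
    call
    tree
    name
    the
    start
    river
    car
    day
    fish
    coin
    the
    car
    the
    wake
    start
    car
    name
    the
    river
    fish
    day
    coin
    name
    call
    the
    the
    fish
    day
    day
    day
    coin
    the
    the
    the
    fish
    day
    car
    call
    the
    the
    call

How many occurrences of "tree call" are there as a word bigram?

2

Scanning the 55 overlapping bigram windows for "tree call":
  position 7–8: tree call
  position 15–16: tree call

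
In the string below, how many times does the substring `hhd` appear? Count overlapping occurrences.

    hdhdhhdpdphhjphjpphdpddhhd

2

Sliding a length-3 window over the 26 characters (24 positions):
  position 5–7: hhd
  position 24–26: hhd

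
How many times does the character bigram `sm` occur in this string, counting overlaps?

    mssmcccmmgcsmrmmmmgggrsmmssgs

Sliding a length-2 window over the 29 characters (28 positions):
  position 3–4: sm
  position 12–13: sm
  position 23–24: sm

3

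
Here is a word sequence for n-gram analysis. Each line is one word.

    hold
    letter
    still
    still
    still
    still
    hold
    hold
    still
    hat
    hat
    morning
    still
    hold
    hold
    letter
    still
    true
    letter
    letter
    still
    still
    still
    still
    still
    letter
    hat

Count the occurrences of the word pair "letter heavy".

0

Scanning the 26 overlapping bigram windows for "letter heavy":
  (none found)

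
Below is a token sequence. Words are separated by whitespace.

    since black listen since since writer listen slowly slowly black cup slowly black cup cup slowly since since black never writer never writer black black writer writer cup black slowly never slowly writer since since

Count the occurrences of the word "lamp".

0

Scanning the 35 tokens for "lamp":
  (none found)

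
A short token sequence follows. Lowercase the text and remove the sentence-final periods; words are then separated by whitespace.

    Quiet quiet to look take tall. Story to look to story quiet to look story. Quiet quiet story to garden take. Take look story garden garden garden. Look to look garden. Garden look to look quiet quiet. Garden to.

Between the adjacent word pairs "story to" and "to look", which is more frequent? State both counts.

"story to": 2 occurrences
"to look": 5 occurrences

"to look" (5 vs 2)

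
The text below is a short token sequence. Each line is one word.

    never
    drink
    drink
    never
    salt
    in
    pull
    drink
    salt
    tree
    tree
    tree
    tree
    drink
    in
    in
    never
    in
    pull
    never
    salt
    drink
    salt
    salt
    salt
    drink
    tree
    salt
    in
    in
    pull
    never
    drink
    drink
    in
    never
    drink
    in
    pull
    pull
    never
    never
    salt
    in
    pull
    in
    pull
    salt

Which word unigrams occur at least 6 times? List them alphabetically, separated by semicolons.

drink; in; never; pull; salt

Unigram counts meeting the condition (at least 6 times):
  drink: 9
  in: 10
  never: 8
  pull: 7
  salt: 9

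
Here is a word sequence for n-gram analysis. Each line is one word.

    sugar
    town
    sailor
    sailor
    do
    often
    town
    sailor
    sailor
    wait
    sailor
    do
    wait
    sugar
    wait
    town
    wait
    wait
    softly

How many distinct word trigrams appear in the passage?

19 tokens → 17 trigram windows in total.
Repeated trigrams (each contributes count−1 duplicates):
  town sailor sailor: 2
1 duplicate windows → 17 − 1 = 16 distinct.

16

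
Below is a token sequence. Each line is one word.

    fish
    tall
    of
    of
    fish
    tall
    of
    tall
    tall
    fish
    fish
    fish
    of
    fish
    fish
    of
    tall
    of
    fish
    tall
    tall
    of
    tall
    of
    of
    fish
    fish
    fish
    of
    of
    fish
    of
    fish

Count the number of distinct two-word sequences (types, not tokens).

33 tokens → 32 bigram windows in total.
Repeated bigrams (each contributes count−1 duplicates):
  of fish: 6
  fish fish: 5
  tall of: 5
  fish of: 4
  fish tall: 3
  of of: 3
  of tall: 3
  tall tall: 2
23 duplicate windows → 32 − 23 = 9 distinct.

9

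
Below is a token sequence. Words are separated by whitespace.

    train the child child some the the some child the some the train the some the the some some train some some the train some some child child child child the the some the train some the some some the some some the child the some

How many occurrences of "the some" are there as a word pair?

8

Scanning the 45 overlapping bigram windows for "the some":
  position 7–8: the some
  position 10–11: the some
  position 14–15: the some
  position 17–18: the some
  position 32–33: the some
  position 37–38: the some
  position 40–41: the some
  position 45–46: the some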